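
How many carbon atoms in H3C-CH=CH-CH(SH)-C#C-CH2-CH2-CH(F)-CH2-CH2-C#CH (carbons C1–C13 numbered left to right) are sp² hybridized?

C1: sp3
C2: sp2 ✓
C3: sp2 ✓
C4: sp3
C5: sp
C6: sp
C7: sp3
C8: sp3
C9: sp3
C10: sp3
C11: sp3
C12: sp
C13: sp
C2, C3 → 2 sp2 carbons.

2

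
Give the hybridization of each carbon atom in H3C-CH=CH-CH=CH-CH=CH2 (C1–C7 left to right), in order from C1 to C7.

C1 sp3, C2 sp2, C3 sp2, C4 sp2, C5 sp2, C6 sp2, C7 sp2

C1 is sp3: 4 σ bonds, 4 electron-density regions.
C2: 3 σ bonds, plus one π bond — 3 electron domains, sp2.
C3 has 3 σ bonds, plus one π bond: steric number 3 → sp2.
C4: 3 σ bonds, plus one π bond; 3 regions of electron density → sp2.
C5: 3 σ bonds, plus one π bond; 3 regions of electron density → sp2.
C6 carries 3 σ bonds, plus one π bond, giving a steric number of 3, so it is sp2.
C7 carries 3 σ bonds, plus one π bond, giving a steric number of 3, so it is sp2.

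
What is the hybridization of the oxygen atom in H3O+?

Three σ bonds + one lone pair = steric number 4 → sp3.

sp³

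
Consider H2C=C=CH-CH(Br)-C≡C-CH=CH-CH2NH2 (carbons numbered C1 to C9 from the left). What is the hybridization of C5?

C5 carries 2 σ bonds, plus two π bonds, giving a steric number of 2, so it is sp.

sp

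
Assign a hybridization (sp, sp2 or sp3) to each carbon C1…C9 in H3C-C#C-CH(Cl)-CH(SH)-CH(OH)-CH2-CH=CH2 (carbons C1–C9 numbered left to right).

C1 carries 4 σ bonds, giving a steric number of 4, so it is sp3.
C2 carries 2 σ bonds, plus two π bonds, giving a steric number of 2, so it is sp.
C3: 2 σ bonds, plus two π bonds; 2 regions of electron density → sp.
C4: 4 σ bonds; 4 regions of electron density → sp3.
C5: 4 σ bonds; 4 regions of electron density → sp3.
C6: 4 σ bonds; 4 regions of electron density → sp3.
C7: 4 σ bonds; 4 regions of electron density → sp3.
C8 carries 3 σ bonds, plus one π bond, giving a steric number of 3, so it is sp2.
C9 has 3 σ bonds, plus one π bond: steric number 3 → sp2.

C1 sp3, C2 sp, C3 sp, C4 sp3, C5 sp3, C6 sp3, C7 sp3, C8 sp2, C9 sp2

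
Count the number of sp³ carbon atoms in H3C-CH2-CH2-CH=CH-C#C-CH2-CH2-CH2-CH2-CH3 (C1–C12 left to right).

8

C1: sp3 ✓
C2: sp3 ✓
C3: sp3 ✓
C4: sp2
C5: sp2
C6: sp
C7: sp
C8: sp3 ✓
C9: sp3 ✓
C10: sp3 ✓
C11: sp3 ✓
C12: sp3 ✓
C1, C2, C3, C8, C9, C10, C11, C12 → 8 sp3 carbons.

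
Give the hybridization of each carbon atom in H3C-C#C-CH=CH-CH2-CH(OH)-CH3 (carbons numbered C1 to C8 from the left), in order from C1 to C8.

C1 is sp3: 4 σ bonds, 4 electron-density regions.
C2 (2 σ bonds, plus two π bonds) has steric number 2: sp.
C3 is sp: 2 σ bonds, plus two π bonds, 2 electron-density regions.
C4: 3 σ bonds, plus one π bond — 3 electron domains, sp2.
C5: 3 σ bonds, plus one π bond; 3 regions of electron density → sp2.
C6 is sp3: 4 σ bonds, 4 electron-density regions.
C7 (4 σ bonds) has steric number 4: sp3.
C8: 4 σ bonds; 4 regions of electron density → sp3.

C1 sp3, C2 sp, C3 sp, C4 sp2, C5 sp2, C6 sp3, C7 sp3, C8 sp3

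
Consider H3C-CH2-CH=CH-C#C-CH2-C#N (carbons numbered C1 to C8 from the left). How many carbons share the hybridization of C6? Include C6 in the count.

C6 is sp (two π bonds).
C1: sp3
C2: sp3
C3: sp2
C4: sp2
C5: sp ✓
C6: sp ✓
C7: sp3
C8: sp ✓
3 carbons are sp.

3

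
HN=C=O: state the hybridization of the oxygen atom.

The oxygen atom (1 σ bond and 2 lone pairs, plus one π bond) has steric number 3: sp2.

sp²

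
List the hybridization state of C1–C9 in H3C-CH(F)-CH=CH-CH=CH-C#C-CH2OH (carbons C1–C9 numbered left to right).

C1: 4 σ bonds; 4 regions of electron density → sp3.
C2: 4 σ bonds; 4 regions of electron density → sp3.
C3 is sp2: 3 σ bonds, plus one π bond, 3 electron-density regions.
C4 — 3 σ bonds, plus one π bond. Steric number 3, so sp2.
C5: 3 σ bonds, plus one π bond — 3 electron domains, sp2.
C6 is sp2: 3 σ bonds, plus one π bond, 3 electron-density regions.
C7: 2 σ bonds, plus two π bonds; 2 regions of electron density → sp.
C8 (2 σ bonds, plus two π bonds) has steric number 2: sp.
C9 — 4 σ bonds. Steric number 4, so sp3.

C1 sp3, C2 sp3, C3 sp2, C4 sp2, C5 sp2, C6 sp2, C7 sp, C8 sp, C9 sp3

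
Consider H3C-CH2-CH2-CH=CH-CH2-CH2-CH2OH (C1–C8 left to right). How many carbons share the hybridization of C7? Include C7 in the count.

C7 is sp3 (only σ bonds).
C1: sp3 ✓
C2: sp3 ✓
C3: sp3 ✓
C4: sp2
C5: sp2
C6: sp3 ✓
C7: sp3 ✓
C8: sp3 ✓
6 carbons are sp3.

6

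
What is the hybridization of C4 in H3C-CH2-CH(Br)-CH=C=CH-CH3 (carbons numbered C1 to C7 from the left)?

sp^2

C4: 3 σ bonds, plus one π bond — 3 electron domains, sp2.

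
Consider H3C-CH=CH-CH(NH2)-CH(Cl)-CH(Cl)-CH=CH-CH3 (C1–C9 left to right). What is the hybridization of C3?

C3 carries 3 σ bonds, plus one π bond, giving a steric number of 3, so it is sp2.

sp2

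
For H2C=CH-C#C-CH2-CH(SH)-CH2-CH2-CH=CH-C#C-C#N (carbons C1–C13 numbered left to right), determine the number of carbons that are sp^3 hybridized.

C1: sp2
C2: sp2
C3: sp
C4: sp
C5: sp3 ✓
C6: sp3 ✓
C7: sp3 ✓
C8: sp3 ✓
C9: sp2
C10: sp2
C11: sp
C12: sp
C13: sp
C5, C6, C7, C8 → 4 sp3 carbons.

4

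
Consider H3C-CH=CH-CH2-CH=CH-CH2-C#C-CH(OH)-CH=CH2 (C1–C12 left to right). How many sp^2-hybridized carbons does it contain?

C1: sp3
C2: sp2 ✓
C3: sp2 ✓
C4: sp3
C5: sp2 ✓
C6: sp2 ✓
C7: sp3
C8: sp
C9: sp
C10: sp3
C11: sp2 ✓
C12: sp2 ✓
C2, C3, C5, C6, C11, C12 → 6 sp2 carbons.

6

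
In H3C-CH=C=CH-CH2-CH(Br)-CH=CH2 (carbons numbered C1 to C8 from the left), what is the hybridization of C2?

sp²

C2 carries 3 σ bonds, plus one π bond, giving a steric number of 3, so it is sp2.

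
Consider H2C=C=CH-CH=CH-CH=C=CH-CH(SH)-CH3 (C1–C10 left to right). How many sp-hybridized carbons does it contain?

2

C1: sp2
C2: sp ✓
C3: sp2
C4: sp2
C5: sp2
C6: sp2
C7: sp ✓
C8: sp2
C9: sp3
C10: sp3
C2, C7 → 2 sp carbons.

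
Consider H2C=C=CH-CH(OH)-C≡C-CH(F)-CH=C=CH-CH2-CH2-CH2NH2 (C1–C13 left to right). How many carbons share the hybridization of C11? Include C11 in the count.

C11 is sp3 (only σ bonds).
C1: sp2
C2: sp
C3: sp2
C4: sp3 ✓
C5: sp
C6: sp
C7: sp3 ✓
C8: sp2
C9: sp
C10: sp2
C11: sp3 ✓
C12: sp3 ✓
C13: sp3 ✓
5 carbons are sp3.

5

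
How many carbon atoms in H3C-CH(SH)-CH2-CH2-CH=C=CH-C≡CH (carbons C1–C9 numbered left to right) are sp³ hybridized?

4

C1: sp3 ✓
C2: sp3 ✓
C3: sp3 ✓
C4: sp3 ✓
C5: sp2
C6: sp
C7: sp2
C8: sp
C9: sp
C1, C2, C3, C4 → 4 sp3 carbons.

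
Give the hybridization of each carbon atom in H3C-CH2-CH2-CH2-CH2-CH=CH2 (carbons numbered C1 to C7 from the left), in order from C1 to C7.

C1 has 4 σ bonds: steric number 4 → sp3.
C2 has 4 σ bonds: steric number 4 → sp3.
C3: 4 σ bonds — 4 electron domains, sp3.
C4: 4 σ bonds; 4 regions of electron density → sp3.
C5: 4 σ bonds — 4 electron domains, sp3.
C6 has 3 σ bonds, plus one π bond: steric number 3 → sp2.
C7 (3 σ bonds, plus one π bond) has steric number 3: sp2.

C1 sp3, C2 sp3, C3 sp3, C4 sp3, C5 sp3, C6 sp2, C7 sp2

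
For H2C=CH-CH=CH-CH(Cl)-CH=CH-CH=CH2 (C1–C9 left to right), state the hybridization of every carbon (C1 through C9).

C1 sp2, C2 sp2, C3 sp2, C4 sp2, C5 sp3, C6 sp2, C7 sp2, C8 sp2, C9 sp2

C1: 3 σ bonds, plus one π bond — 3 electron domains, sp2.
C2 has 3 σ bonds, plus one π bond: steric number 3 → sp2.
C3 carries 3 σ bonds, plus one π bond, giving a steric number of 3, so it is sp2.
C4 carries 3 σ bonds, plus one π bond, giving a steric number of 3, so it is sp2.
C5 carries 4 σ bonds, giving a steric number of 4, so it is sp3.
C6 (3 σ bonds, plus one π bond) has steric number 3: sp2.
C7 has 3 σ bonds, plus one π bond: steric number 3 → sp2.
C8: 3 σ bonds, plus one π bond — 3 electron domains, sp2.
C9 is sp2: 3 σ bonds, plus one π bond, 3 electron-density regions.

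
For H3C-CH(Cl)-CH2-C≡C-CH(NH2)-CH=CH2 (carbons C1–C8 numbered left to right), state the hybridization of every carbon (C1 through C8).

C1 sp3, C2 sp3, C3 sp3, C4 sp, C5 sp, C6 sp3, C7 sp2, C8 sp2

C1 has 4 σ bonds: steric number 4 → sp3.
C2 — 4 σ bonds. Steric number 4, so sp3.
C3 carries 4 σ bonds, giving a steric number of 4, so it is sp3.
C4: 2 σ bonds, plus two π bonds — 2 electron domains, sp.
C5 carries 2 σ bonds, plus two π bonds, giving a steric number of 2, so it is sp.
C6 (4 σ bonds) has steric number 4: sp3.
C7: 3 σ bonds, plus one π bond; 3 regions of electron density → sp2.
C8 is sp2: 3 σ bonds, plus one π bond, 3 electron-density regions.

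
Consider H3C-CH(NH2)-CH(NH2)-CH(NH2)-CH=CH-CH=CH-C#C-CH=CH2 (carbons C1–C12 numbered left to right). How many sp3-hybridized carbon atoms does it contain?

4

C1: sp3 ✓
C2: sp3 ✓
C3: sp3 ✓
C4: sp3 ✓
C5: sp2
C6: sp2
C7: sp2
C8: sp2
C9: sp
C10: sp
C11: sp2
C12: sp2
C1, C2, C3, C4 → 4 sp3 carbons.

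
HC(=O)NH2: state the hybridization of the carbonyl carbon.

The carbonyl carbon is sp2: 3 σ bonds, plus one π bond, 3 electron-density regions.

sp2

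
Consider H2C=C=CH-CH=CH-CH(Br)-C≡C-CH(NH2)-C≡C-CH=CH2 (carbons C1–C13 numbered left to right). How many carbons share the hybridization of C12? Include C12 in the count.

6

C12 is sp2 (one π bond).
C1: sp2 ✓
C2: sp
C3: sp2 ✓
C4: sp2 ✓
C5: sp2 ✓
C6: sp3
C7: sp
C8: sp
C9: sp3
C10: sp
C11: sp
C12: sp2 ✓
C13: sp2 ✓
6 carbons are sp2.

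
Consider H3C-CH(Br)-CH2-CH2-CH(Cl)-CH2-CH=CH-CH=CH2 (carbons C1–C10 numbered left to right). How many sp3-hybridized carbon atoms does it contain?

6

C1: sp3 ✓
C2: sp3 ✓
C3: sp3 ✓
C4: sp3 ✓
C5: sp3 ✓
C6: sp3 ✓
C7: sp2
C8: sp2
C9: sp2
C10: sp2
C1, C2, C3, C4, C5, C6 → 6 sp3 carbons.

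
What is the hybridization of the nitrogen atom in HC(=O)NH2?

Amide resonance delocalises the N lone pair; N is planar sp2.

sp2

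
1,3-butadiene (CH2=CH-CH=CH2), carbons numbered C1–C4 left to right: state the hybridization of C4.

sp2

C4 is sp2: 3 σ bonds, plus one π bond, 3 electron-density regions.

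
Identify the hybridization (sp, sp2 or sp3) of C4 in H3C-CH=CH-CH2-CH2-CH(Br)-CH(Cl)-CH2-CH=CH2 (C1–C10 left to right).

C4 — 4 σ bonds. Steric number 4, so sp3.

sp^3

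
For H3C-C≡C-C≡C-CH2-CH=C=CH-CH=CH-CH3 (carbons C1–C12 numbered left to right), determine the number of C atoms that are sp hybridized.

C1: sp3
C2: sp ✓
C3: sp ✓
C4: sp ✓
C5: sp ✓
C6: sp3
C7: sp2
C8: sp ✓
C9: sp2
C10: sp2
C11: sp2
C12: sp3
C2, C3, C4, C5, C8 → 5 sp carbons.

5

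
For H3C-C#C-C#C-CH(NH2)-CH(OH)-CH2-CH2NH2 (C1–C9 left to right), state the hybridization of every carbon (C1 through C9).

C1 sp3, C2 sp, C3 sp, C4 sp, C5 sp, C6 sp3, C7 sp3, C8 sp3, C9 sp3

C1: 4 σ bonds; 4 regions of electron density → sp3.
C2 — 2 σ bonds, plus two π bonds. Steric number 2, so sp.
C3 (2 σ bonds, plus two π bonds) has steric number 2: sp.
C4: 2 σ bonds, plus two π bonds; 2 regions of electron density → sp.
C5 has 2 σ bonds, plus two π bonds: steric number 2 → sp.
C6 — 4 σ bonds. Steric number 4, so sp3.
C7 carries 4 σ bonds, giving a steric number of 4, so it is sp3.
C8: 4 σ bonds; 4 regions of electron density → sp3.
C9 — 4 σ bonds. Steric number 4, so sp3.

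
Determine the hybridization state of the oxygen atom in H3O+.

Three σ bonds + one lone pair = steric number 4 → sp3.

sp^3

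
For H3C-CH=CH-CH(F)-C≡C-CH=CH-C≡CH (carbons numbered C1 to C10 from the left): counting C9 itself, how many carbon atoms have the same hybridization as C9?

C9 is sp (two π bonds).
C1: sp3
C2: sp2
C3: sp2
C4: sp3
C5: sp ✓
C6: sp ✓
C7: sp2
C8: sp2
C9: sp ✓
C10: sp ✓
4 carbons are sp.

4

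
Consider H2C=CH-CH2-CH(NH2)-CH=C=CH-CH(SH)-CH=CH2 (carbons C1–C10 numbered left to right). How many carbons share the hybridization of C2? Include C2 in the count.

6

C2 is sp2 (one π bond).
C1: sp2 ✓
C2: sp2 ✓
C3: sp3
C4: sp3
C5: sp2 ✓
C6: sp
C7: sp2 ✓
C8: sp3
C9: sp2 ✓
C10: sp2 ✓
6 carbons are sp2.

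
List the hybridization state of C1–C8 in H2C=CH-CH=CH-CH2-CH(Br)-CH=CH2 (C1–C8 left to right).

C1 has 3 σ bonds, plus one π bond: steric number 3 → sp2.
C2 has 3 σ bonds, plus one π bond: steric number 3 → sp2.
C3 is sp2: 3 σ bonds, plus one π bond, 3 electron-density regions.
C4 — 3 σ bonds, plus one π bond. Steric number 3, so sp2.
C5: 4 σ bonds; 4 regions of electron density → sp3.
C6 (4 σ bonds) has steric number 4: sp3.
C7 (3 σ bonds, plus one π bond) has steric number 3: sp2.
C8 is sp2: 3 σ bonds, plus one π bond, 3 electron-density regions.

C1 sp2, C2 sp2, C3 sp2, C4 sp2, C5 sp3, C6 sp3, C7 sp2, C8 sp2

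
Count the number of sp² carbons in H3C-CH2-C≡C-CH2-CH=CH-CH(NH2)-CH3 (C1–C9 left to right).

2

C1: sp3
C2: sp3
C3: sp
C4: sp
C5: sp3
C6: sp2 ✓
C7: sp2 ✓
C8: sp3
C9: sp3
C6, C7 → 2 sp2 carbons.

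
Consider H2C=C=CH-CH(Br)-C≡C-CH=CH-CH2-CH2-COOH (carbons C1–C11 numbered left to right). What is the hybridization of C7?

C7 (3 σ bonds, plus one π bond) has steric number 3: sp2.

sp2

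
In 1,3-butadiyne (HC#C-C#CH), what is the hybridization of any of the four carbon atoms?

Every carbon is part of a C≡C triple bond: two σ regions → sp.

sp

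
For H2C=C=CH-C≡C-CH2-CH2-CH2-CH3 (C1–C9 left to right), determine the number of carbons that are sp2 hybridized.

2

C1: sp2 ✓
C2: sp
C3: sp2 ✓
C4: sp
C5: sp
C6: sp3
C7: sp3
C8: sp3
C9: sp3
C1, C3 → 2 sp2 carbons.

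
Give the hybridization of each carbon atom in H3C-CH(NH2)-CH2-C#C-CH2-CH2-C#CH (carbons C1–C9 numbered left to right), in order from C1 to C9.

C1 carries 4 σ bonds, giving a steric number of 4, so it is sp3.
C2 — 4 σ bonds. Steric number 4, so sp3.
C3: 4 σ bonds — 4 electron domains, sp3.
C4 has 2 σ bonds, plus two π bonds: steric number 2 → sp.
C5 has 2 σ bonds, plus two π bonds: steric number 2 → sp.
C6 (4 σ bonds) has steric number 4: sp3.
C7 (4 σ bonds) has steric number 4: sp3.
C8: 2 σ bonds, plus two π bonds — 2 electron domains, sp.
C9: 2 σ bonds, plus two π bonds; 2 regions of electron density → sp.

C1 sp3, C2 sp3, C3 sp3, C4 sp, C5 sp, C6 sp3, C7 sp3, C8 sp, C9 sp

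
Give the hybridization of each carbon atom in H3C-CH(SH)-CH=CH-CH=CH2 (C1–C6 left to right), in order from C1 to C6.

C1 sp3, C2 sp3, C3 sp2, C4 sp2, C5 sp2, C6 sp2

C1: 4 σ bonds — 4 electron domains, sp3.
C2 — 4 σ bonds. Steric number 4, so sp3.
C3 (3 σ bonds, plus one π bond) has steric number 3: sp2.
C4 — 3 σ bonds, plus one π bond. Steric number 3, so sp2.
C5: 3 σ bonds, plus one π bond — 3 electron domains, sp2.
C6: 3 σ bonds, plus one π bond — 3 electron domains, sp2.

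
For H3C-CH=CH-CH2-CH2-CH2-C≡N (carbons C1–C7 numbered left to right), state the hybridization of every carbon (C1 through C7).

C1: 4 σ bonds; 4 regions of electron density → sp3.
C2: 3 σ bonds, plus one π bond; 3 regions of electron density → sp2.
C3: 3 σ bonds, plus one π bond — 3 electron domains, sp2.
C4 carries 4 σ bonds, giving a steric number of 4, so it is sp3.
C5: 4 σ bonds — 4 electron domains, sp3.
C6 has 4 σ bonds: steric number 4 → sp3.
C7: 2 σ bonds, plus two π bonds; 2 regions of electron density → sp.

C1 sp3, C2 sp2, C3 sp2, C4 sp3, C5 sp3, C6 sp3, C7 sp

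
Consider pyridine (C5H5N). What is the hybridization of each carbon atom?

sp2

Each carbon atom carries 3 σ bonds, plus one π bond, giving a steric number of 3, so it is sp2.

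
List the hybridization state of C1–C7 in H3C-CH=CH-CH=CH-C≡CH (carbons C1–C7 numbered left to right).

C1 sp3, C2 sp2, C3 sp2, C4 sp2, C5 sp2, C6 sp, C7 sp

C1 (4 σ bonds) has steric number 4: sp3.
C2 — 3 σ bonds, plus one π bond. Steric number 3, so sp2.
C3: 3 σ bonds, plus one π bond; 3 regions of electron density → sp2.
C4 is sp2: 3 σ bonds, plus one π bond, 3 electron-density regions.
C5 has 3 σ bonds, plus one π bond: steric number 3 → sp2.
C6 has 2 σ bonds, plus two π bonds: steric number 2 → sp.
C7 carries 2 σ bonds, plus two π bonds, giving a steric number of 2, so it is sp.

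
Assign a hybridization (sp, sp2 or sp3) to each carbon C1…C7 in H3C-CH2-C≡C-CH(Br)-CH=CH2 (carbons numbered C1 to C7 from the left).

C1 sp3, C2 sp3, C3 sp, C4 sp, C5 sp3, C6 sp2, C7 sp2

C1 is sp3: 4 σ bonds, 4 electron-density regions.
C2 is sp3: 4 σ bonds, 4 electron-density regions.
C3 carries 2 σ bonds, plus two π bonds, giving a steric number of 2, so it is sp.
C4 is sp: 2 σ bonds, plus two π bonds, 2 electron-density regions.
C5: 4 σ bonds — 4 electron domains, sp3.
C6 — 3 σ bonds, plus one π bond. Steric number 3, so sp2.
C7 — 3 σ bonds, plus one π bond. Steric number 3, so sp2.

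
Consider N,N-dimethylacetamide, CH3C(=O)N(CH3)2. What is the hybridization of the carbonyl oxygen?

The carbonyl oxygen (1 σ bond and 2 lone pairs, plus one π bond) has steric number 3: sp2.

sp^2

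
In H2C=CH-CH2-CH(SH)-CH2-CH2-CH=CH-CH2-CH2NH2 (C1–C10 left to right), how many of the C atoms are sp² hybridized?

C1: sp2 ✓
C2: sp2 ✓
C3: sp3
C4: sp3
C5: sp3
C6: sp3
C7: sp2 ✓
C8: sp2 ✓
C9: sp3
C10: sp3
C1, C2, C7, C8 → 4 sp2 carbons.

4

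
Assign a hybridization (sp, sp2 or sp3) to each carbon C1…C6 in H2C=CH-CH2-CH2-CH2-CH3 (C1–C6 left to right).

C1 sp2, C2 sp2, C3 sp3, C4 sp3, C5 sp3, C6 sp3

C1 has 3 σ bonds, plus one π bond: steric number 3 → sp2.
C2 carries 3 σ bonds, plus one π bond, giving a steric number of 3, so it is sp2.
C3: 4 σ bonds — 4 electron domains, sp3.
C4: 4 σ bonds; 4 regions of electron density → sp3.
C5 — 4 σ bonds. Steric number 4, so sp3.
C6 carries 4 σ bonds, giving a steric number of 4, so it is sp3.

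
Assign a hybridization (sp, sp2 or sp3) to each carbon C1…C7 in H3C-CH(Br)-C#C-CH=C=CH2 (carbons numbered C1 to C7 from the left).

C1 is sp3: 4 σ bonds, 4 electron-density regions.
C2 — 4 σ bonds. Steric number 4, so sp3.
C3 is sp: 2 σ bonds, plus two π bonds, 2 electron-density regions.
C4: 2 σ bonds, plus two π bonds; 2 regions of electron density → sp.
C5: 3 σ bonds, plus one π bond; 3 regions of electron density → sp2.
C6 (2 σ bonds, plus two π bonds) has steric number 2: sp.
C7: 3 σ bonds, plus one π bond; 3 regions of electron density → sp2.

C1 sp3, C2 sp3, C3 sp, C4 sp, C5 sp2, C6 sp, C7 sp2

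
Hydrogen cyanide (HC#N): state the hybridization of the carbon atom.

sp

The carbon atom — 2 σ bonds, plus two π bonds. Steric number 2, so sp.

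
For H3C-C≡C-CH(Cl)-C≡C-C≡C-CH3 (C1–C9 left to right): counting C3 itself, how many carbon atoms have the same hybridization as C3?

6

C3 is sp (two π bonds).
C1: sp3
C2: sp ✓
C3: sp ✓
C4: sp3
C5: sp ✓
C6: sp ✓
C7: sp ✓
C8: sp ✓
C9: sp3
6 carbons are sp.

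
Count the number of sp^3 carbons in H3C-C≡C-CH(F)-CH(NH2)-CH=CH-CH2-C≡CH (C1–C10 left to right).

C1: sp3 ✓
C2: sp
C3: sp
C4: sp3 ✓
C5: sp3 ✓
C6: sp2
C7: sp2
C8: sp3 ✓
C9: sp
C10: sp
C1, C4, C5, C8 → 4 sp3 carbons.

4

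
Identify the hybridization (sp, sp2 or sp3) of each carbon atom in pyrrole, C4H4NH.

sp²

Each carbon atom: 3 σ bonds, plus one π bond — 3 electron domains, sp2.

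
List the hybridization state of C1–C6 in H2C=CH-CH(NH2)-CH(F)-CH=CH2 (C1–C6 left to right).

C1 sp2, C2 sp2, C3 sp3, C4 sp3, C5 sp2, C6 sp2

C1 carries 3 σ bonds, plus one π bond, giving a steric number of 3, so it is sp2.
C2 is sp2: 3 σ bonds, plus one π bond, 3 electron-density regions.
C3 (4 σ bonds) has steric number 4: sp3.
C4 carries 4 σ bonds, giving a steric number of 4, so it is sp3.
C5 is sp2: 3 σ bonds, plus one π bond, 3 electron-density regions.
C6 (3 σ bonds, plus one π bond) has steric number 3: sp2.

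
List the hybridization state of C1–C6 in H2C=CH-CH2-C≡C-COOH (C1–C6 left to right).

C1 sp2, C2 sp2, C3 sp3, C4 sp, C5 sp, C6 sp2

C1 — 3 σ bonds, plus one π bond. Steric number 3, so sp2.
C2: 3 σ bonds, plus one π bond; 3 regions of electron density → sp2.
C3 has 4 σ bonds: steric number 4 → sp3.
C4 is sp: 2 σ bonds, plus two π bonds, 2 electron-density regions.
C5 (2 σ bonds, plus two π bonds) has steric number 2: sp.
C6: 3 σ bonds, plus one π bond — 3 electron domains, sp2.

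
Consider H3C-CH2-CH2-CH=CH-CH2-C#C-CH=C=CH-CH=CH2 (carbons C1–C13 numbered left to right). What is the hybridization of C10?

sp

C10: 2 σ bonds, plus two π bonds; 2 regions of electron density → sp.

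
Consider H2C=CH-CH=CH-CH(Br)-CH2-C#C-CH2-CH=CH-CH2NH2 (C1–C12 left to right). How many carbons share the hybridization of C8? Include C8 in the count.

C8 is sp (two π bonds).
C1: sp2
C2: sp2
C3: sp2
C4: sp2
C5: sp3
C6: sp3
C7: sp ✓
C8: sp ✓
C9: sp3
C10: sp2
C11: sp2
C12: sp3
2 carbons are sp.

2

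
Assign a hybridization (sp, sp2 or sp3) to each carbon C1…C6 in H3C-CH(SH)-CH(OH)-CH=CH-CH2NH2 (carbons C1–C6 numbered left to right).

C1 sp3, C2 sp3, C3 sp3, C4 sp2, C5 sp2, C6 sp3

C1 has 4 σ bonds: steric number 4 → sp3.
C2 (4 σ bonds) has steric number 4: sp3.
C3 (4 σ bonds) has steric number 4: sp3.
C4 — 3 σ bonds, plus one π bond. Steric number 3, so sp2.
C5 carries 3 σ bonds, plus one π bond, giving a steric number of 3, so it is sp2.
C6 is sp3: 4 σ bonds, 4 electron-density regions.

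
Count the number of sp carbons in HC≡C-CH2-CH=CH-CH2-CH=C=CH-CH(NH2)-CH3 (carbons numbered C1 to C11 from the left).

C1: sp ✓
C2: sp ✓
C3: sp3
C4: sp2
C5: sp2
C6: sp3
C7: sp2
C8: sp ✓
C9: sp2
C10: sp3
C11: sp3
C1, C2, C8 → 3 sp carbons.

3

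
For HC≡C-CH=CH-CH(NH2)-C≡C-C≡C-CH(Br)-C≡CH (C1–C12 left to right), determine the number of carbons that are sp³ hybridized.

C1: sp
C2: sp
C3: sp2
C4: sp2
C5: sp3 ✓
C6: sp
C7: sp
C8: sp
C9: sp
C10: sp3 ✓
C11: sp
C12: sp
C5, C10 → 2 sp3 carbons.

2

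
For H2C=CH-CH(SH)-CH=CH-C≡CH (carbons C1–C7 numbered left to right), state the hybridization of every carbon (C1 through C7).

C1 sp2, C2 sp2, C3 sp3, C4 sp2, C5 sp2, C6 sp, C7 sp

C1 (3 σ bonds, plus one π bond) has steric number 3: sp2.
C2: 3 σ bonds, plus one π bond — 3 electron domains, sp2.
C3 (4 σ bonds) has steric number 4: sp3.
C4: 3 σ bonds, plus one π bond — 3 electron domains, sp2.
C5: 3 σ bonds, plus one π bond — 3 electron domains, sp2.
C6 is sp: 2 σ bonds, plus two π bonds, 2 electron-density regions.
C7 carries 2 σ bonds, plus two π bonds, giving a steric number of 2, so it is sp.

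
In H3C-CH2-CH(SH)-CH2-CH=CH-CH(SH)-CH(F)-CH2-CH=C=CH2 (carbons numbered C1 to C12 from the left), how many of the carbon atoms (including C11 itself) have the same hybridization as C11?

1

C11 is sp (two π bonds).
C1: sp3
C2: sp3
C3: sp3
C4: sp3
C5: sp2
C6: sp2
C7: sp3
C8: sp3
C9: sp3
C10: sp2
C11: sp ✓
C12: sp2
1 carbon is sp.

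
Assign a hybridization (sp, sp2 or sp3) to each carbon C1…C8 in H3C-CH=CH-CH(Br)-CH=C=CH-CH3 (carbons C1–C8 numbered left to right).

C1 sp3, C2 sp2, C3 sp2, C4 sp3, C5 sp2, C6 sp, C7 sp2, C8 sp3

C1 is sp3: 4 σ bonds, 4 electron-density regions.
C2: 3 σ bonds, plus one π bond; 3 regions of electron density → sp2.
C3 — 3 σ bonds, plus one π bond. Steric number 3, so sp2.
C4: 4 σ bonds — 4 electron domains, sp3.
C5 — 3 σ bonds, plus one π bond. Steric number 3, so sp2.
C6 is sp: 2 σ bonds, plus two π bonds, 2 electron-density regions.
C7: 3 σ bonds, plus one π bond — 3 electron domains, sp2.
C8 is sp3: 4 σ bonds, 4 electron-density regions.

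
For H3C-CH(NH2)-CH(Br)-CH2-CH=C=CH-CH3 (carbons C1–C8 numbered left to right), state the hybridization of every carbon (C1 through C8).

C1 — 4 σ bonds. Steric number 4, so sp3.
C2 — 4 σ bonds. Steric number 4, so sp3.
C3 has 4 σ bonds: steric number 4 → sp3.
C4 carries 4 σ bonds, giving a steric number of 4, so it is sp3.
C5 (3 σ bonds, plus one π bond) has steric number 3: sp2.
C6: 2 σ bonds, plus two π bonds; 2 regions of electron density → sp.
C7: 3 σ bonds, plus one π bond; 3 regions of electron density → sp2.
C8 is sp3: 4 σ bonds, 4 electron-density regions.

C1 sp3, C2 sp3, C3 sp3, C4 sp3, C5 sp2, C6 sp, C7 sp2, C8 sp3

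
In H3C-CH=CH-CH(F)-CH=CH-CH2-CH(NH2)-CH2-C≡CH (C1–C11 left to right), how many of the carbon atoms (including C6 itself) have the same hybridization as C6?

4

C6 is sp2 (one π bond).
C1: sp3
C2: sp2 ✓
C3: sp2 ✓
C4: sp3
C5: sp2 ✓
C6: sp2 ✓
C7: sp3
C8: sp3
C9: sp3
C10: sp
C11: sp
4 carbons are sp2.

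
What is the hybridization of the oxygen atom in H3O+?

sp³

Three σ bonds + one lone pair = steric number 4 → sp3.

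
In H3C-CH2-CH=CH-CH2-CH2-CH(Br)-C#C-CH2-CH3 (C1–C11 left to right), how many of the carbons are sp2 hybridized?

C1: sp3
C2: sp3
C3: sp2 ✓
C4: sp2 ✓
C5: sp3
C6: sp3
C7: sp3
C8: sp
C9: sp
C10: sp3
C11: sp3
C3, C4 → 2 sp2 carbons.

2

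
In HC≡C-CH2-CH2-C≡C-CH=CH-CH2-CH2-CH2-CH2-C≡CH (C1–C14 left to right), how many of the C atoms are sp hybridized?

6

C1: sp ✓
C2: sp ✓
C3: sp3
C4: sp3
C5: sp ✓
C6: sp ✓
C7: sp2
C8: sp2
C9: sp3
C10: sp3
C11: sp3
C12: sp3
C13: sp ✓
C14: sp ✓
C1, C2, C5, C6, C13, C14 → 6 sp carbons.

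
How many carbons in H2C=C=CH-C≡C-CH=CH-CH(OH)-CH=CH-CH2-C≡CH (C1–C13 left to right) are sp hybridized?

5

C1: sp2
C2: sp ✓
C3: sp2
C4: sp ✓
C5: sp ✓
C6: sp2
C7: sp2
C8: sp3
C9: sp2
C10: sp2
C11: sp3
C12: sp ✓
C13: sp ✓
C2, C4, C5, C12, C13 → 5 sp carbons.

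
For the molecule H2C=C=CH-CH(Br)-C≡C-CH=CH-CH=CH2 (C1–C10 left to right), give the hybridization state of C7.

sp2

C7 (3 σ bonds, plus one π bond) has steric number 3: sp2.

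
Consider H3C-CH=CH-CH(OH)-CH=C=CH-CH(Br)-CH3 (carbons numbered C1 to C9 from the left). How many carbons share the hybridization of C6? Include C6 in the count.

1

C6 is sp (two π bonds).
C1: sp3
C2: sp2
C3: sp2
C4: sp3
C5: sp2
C6: sp ✓
C7: sp2
C8: sp3
C9: sp3
1 carbon is sp.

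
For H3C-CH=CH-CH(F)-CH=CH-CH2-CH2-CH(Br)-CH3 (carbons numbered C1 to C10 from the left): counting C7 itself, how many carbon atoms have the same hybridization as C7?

6

C7 is sp3 (only σ bonds).
C1: sp3 ✓
C2: sp2
C3: sp2
C4: sp3 ✓
C5: sp2
C6: sp2
C7: sp3 ✓
C8: sp3 ✓
C9: sp3 ✓
C10: sp3 ✓
6 carbons are sp3.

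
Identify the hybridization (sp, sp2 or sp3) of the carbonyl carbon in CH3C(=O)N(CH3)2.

sp^2

The carbonyl carbon — 3 σ bonds, plus one π bond. Steric number 3, so sp2.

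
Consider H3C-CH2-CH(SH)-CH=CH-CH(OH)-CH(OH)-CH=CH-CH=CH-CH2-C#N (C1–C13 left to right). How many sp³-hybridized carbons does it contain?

C1: sp3 ✓
C2: sp3 ✓
C3: sp3 ✓
C4: sp2
C5: sp2
C6: sp3 ✓
C7: sp3 ✓
C8: sp2
C9: sp2
C10: sp2
C11: sp2
C12: sp3 ✓
C13: sp
C1, C2, C3, C6, C7, C12 → 6 sp3 carbons.

6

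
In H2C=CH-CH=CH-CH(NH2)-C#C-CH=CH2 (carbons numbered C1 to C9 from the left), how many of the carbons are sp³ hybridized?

1

C1: sp2
C2: sp2
C3: sp2
C4: sp2
C5: sp3 ✓
C6: sp
C7: sp
C8: sp2
C9: sp2
C5 → 1 sp3 carbon.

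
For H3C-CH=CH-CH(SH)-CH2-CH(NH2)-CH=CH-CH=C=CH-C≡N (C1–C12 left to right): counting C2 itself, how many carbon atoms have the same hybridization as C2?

C2 is sp2 (one π bond).
C1: sp3
C2: sp2 ✓
C3: sp2 ✓
C4: sp3
C5: sp3
C6: sp3
C7: sp2 ✓
C8: sp2 ✓
C9: sp2 ✓
C10: sp
C11: sp2 ✓
C12: sp
6 carbons are sp2.

6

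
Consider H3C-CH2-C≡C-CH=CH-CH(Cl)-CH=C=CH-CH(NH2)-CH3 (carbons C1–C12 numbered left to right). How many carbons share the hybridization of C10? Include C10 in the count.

C10 is sp2 (one π bond).
C1: sp3
C2: sp3
C3: sp
C4: sp
C5: sp2 ✓
C6: sp2 ✓
C7: sp3
C8: sp2 ✓
C9: sp
C10: sp2 ✓
C11: sp3
C12: sp3
4 carbons are sp2.

4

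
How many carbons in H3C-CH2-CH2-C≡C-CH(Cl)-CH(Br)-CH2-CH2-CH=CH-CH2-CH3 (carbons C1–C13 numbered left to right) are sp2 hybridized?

C1: sp3
C2: sp3
C3: sp3
C4: sp
C5: sp
C6: sp3
C7: sp3
C8: sp3
C9: sp3
C10: sp2 ✓
C11: sp2 ✓
C12: sp3
C13: sp3
C10, C11 → 2 sp2 carbons.

2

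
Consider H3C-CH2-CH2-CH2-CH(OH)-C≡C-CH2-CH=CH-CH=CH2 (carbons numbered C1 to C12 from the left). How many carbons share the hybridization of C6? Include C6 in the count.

C6 is sp (two π bonds).
C1: sp3
C2: sp3
C3: sp3
C4: sp3
C5: sp3
C6: sp ✓
C7: sp ✓
C8: sp3
C9: sp2
C10: sp2
C11: sp2
C12: sp2
2 carbons are sp.

2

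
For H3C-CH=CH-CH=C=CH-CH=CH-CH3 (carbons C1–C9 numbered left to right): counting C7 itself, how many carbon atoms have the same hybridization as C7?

C7 is sp2 (one π bond).
C1: sp3
C2: sp2 ✓
C3: sp2 ✓
C4: sp2 ✓
C5: sp
C6: sp2 ✓
C7: sp2 ✓
C8: sp2 ✓
C9: sp3
6 carbons are sp2.

6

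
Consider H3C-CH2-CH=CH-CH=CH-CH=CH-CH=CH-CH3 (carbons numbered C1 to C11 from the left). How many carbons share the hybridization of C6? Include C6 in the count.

8

C6 is sp2 (one π bond).
C1: sp3
C2: sp3
C3: sp2 ✓
C4: sp2 ✓
C5: sp2 ✓
C6: sp2 ✓
C7: sp2 ✓
C8: sp2 ✓
C9: sp2 ✓
C10: sp2 ✓
C11: sp3
8 carbons are sp2.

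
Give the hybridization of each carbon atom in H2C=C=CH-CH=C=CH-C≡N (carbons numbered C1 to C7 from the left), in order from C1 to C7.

C1 carries 3 σ bonds, plus one π bond, giving a steric number of 3, so it is sp2.
C2: 2 σ bonds, plus two π bonds — 2 electron domains, sp.
C3 carries 3 σ bonds, plus one π bond, giving a steric number of 3, so it is sp2.
C4 is sp2: 3 σ bonds, plus one π bond, 3 electron-density regions.
C5: 2 σ bonds, plus two π bonds; 2 regions of electron density → sp.
C6 (3 σ bonds, plus one π bond) has steric number 3: sp2.
C7 has 2 σ bonds, plus two π bonds: steric number 2 → sp.

C1 sp2, C2 sp, C3 sp2, C4 sp2, C5 sp, C6 sp2, C7 sp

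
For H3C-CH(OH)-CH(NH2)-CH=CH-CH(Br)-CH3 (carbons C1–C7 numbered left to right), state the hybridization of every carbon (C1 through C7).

C1 sp3, C2 sp3, C3 sp3, C4 sp2, C5 sp2, C6 sp3, C7 sp3

C1: 4 σ bonds — 4 electron domains, sp3.
C2 (4 σ bonds) has steric number 4: sp3.
C3 is sp3: 4 σ bonds, 4 electron-density regions.
C4 has 3 σ bonds, plus one π bond: steric number 3 → sp2.
C5: 3 σ bonds, plus one π bond — 3 electron domains, sp2.
C6 has 4 σ bonds: steric number 4 → sp3.
C7 is sp3: 4 σ bonds, 4 electron-density regions.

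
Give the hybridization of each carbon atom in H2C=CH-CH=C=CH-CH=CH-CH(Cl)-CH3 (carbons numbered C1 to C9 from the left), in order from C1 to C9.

C1 sp2, C2 sp2, C3 sp2, C4 sp, C5 sp2, C6 sp2, C7 sp2, C8 sp3, C9 sp3

C1 — 3 σ bonds, plus one π bond. Steric number 3, so sp2.
C2 (3 σ bonds, plus one π bond) has steric number 3: sp2.
C3 (3 σ bonds, plus one π bond) has steric number 3: sp2.
C4 — 2 σ bonds, plus two π bonds. Steric number 2, so sp.
C5 is sp2: 3 σ bonds, plus one π bond, 3 electron-density regions.
C6 has 3 σ bonds, plus one π bond: steric number 3 → sp2.
C7 has 3 σ bonds, plus one π bond: steric number 3 → sp2.
C8 — 4 σ bonds. Steric number 4, so sp3.
C9 — 4 σ bonds. Steric number 4, so sp3.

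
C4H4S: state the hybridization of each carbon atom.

sp^2

Each carbon atom has 3 σ bonds, plus one π bond: steric number 3 → sp2.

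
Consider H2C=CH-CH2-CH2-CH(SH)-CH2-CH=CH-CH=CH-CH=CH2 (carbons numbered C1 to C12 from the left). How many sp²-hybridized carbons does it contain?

8

C1: sp2 ✓
C2: sp2 ✓
C3: sp3
C4: sp3
C5: sp3
C6: sp3
C7: sp2 ✓
C8: sp2 ✓
C9: sp2 ✓
C10: sp2 ✓
C11: sp2 ✓
C12: sp2 ✓
C1, C2, C7, C8, C9, C10, C11, C12 → 8 sp2 carbons.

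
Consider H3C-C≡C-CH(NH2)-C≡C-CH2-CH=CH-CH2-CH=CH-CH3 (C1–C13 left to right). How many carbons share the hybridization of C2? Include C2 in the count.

4

C2 is sp (two π bonds).
C1: sp3
C2: sp ✓
C3: sp ✓
C4: sp3
C5: sp ✓
C6: sp ✓
C7: sp3
C8: sp2
C9: sp2
C10: sp3
C11: sp2
C12: sp2
C13: sp3
4 carbons are sp.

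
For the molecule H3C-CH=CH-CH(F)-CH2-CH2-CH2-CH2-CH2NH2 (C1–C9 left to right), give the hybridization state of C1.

C1 (4 σ bonds) has steric number 4: sp3.

sp³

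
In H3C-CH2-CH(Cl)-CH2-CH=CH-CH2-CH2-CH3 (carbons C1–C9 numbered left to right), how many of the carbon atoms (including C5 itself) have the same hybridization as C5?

C5 is sp2 (one π bond).
C1: sp3
C2: sp3
C3: sp3
C4: sp3
C5: sp2 ✓
C6: sp2 ✓
C7: sp3
C8: sp3
C9: sp3
2 carbons are sp2.

2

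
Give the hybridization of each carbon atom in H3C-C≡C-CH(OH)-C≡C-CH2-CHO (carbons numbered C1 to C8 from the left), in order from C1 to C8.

C1 sp3, C2 sp, C3 sp, C4 sp3, C5 sp, C6 sp, C7 sp3, C8 sp2

C1 — 4 σ bonds. Steric number 4, so sp3.
C2: 2 σ bonds, plus two π bonds; 2 regions of electron density → sp.
C3: 2 σ bonds, plus two π bonds — 2 electron domains, sp.
C4 is sp3: 4 σ bonds, 4 electron-density regions.
C5 has 2 σ bonds, plus two π bonds: steric number 2 → sp.
C6 carries 2 σ bonds, plus two π bonds, giving a steric number of 2, so it is sp.
C7 has 4 σ bonds: steric number 4 → sp3.
C8 — 3 σ bonds, plus one π bond. Steric number 3, so sp2.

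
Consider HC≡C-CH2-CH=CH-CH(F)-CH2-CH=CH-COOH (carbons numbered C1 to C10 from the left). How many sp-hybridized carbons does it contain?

C1: sp ✓
C2: sp ✓
C3: sp3
C4: sp2
C5: sp2
C6: sp3
C7: sp3
C8: sp2
C9: sp2
C10: sp2
C1, C2 → 2 sp carbons.

2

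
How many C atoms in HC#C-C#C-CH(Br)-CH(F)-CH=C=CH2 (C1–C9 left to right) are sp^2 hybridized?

C1: sp
C2: sp
C3: sp
C4: sp
C5: sp3
C6: sp3
C7: sp2 ✓
C8: sp
C9: sp2 ✓
C7, C9 → 2 sp2 carbons.

2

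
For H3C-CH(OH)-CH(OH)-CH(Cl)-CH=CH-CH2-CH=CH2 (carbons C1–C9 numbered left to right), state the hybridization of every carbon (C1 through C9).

C1: 4 σ bonds; 4 regions of electron density → sp3.
C2 has 4 σ bonds: steric number 4 → sp3.
C3 — 4 σ bonds. Steric number 4, so sp3.
C4 is sp3: 4 σ bonds, 4 electron-density regions.
C5 has 3 σ bonds, plus one π bond: steric number 3 → sp2.
C6 has 3 σ bonds, plus one π bond: steric number 3 → sp2.
C7 (4 σ bonds) has steric number 4: sp3.
C8: 3 σ bonds, plus one π bond — 3 electron domains, sp2.
C9 carries 3 σ bonds, plus one π bond, giving a steric number of 3, so it is sp2.

C1 sp3, C2 sp3, C3 sp3, C4 sp3, C5 sp2, C6 sp2, C7 sp3, C8 sp2, C9 sp2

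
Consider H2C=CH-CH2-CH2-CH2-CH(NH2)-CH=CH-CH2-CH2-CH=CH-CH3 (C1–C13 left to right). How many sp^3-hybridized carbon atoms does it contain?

7

C1: sp2
C2: sp2
C3: sp3 ✓
C4: sp3 ✓
C5: sp3 ✓
C6: sp3 ✓
C7: sp2
C8: sp2
C9: sp3 ✓
C10: sp3 ✓
C11: sp2
C12: sp2
C13: sp3 ✓
C3, C4, C5, C6, C9, C10, C13 → 7 sp3 carbons.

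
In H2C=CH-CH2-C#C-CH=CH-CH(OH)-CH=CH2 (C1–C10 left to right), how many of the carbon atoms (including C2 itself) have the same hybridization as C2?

C2 is sp2 (one π bond).
C1: sp2 ✓
C2: sp2 ✓
C3: sp3
C4: sp
C5: sp
C6: sp2 ✓
C7: sp2 ✓
C8: sp3
C9: sp2 ✓
C10: sp2 ✓
6 carbons are sp2.

6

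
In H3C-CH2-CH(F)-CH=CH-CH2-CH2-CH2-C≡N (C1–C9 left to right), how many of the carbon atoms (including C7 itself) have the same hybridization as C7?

6

C7 is sp3 (only σ bonds).
C1: sp3 ✓
C2: sp3 ✓
C3: sp3 ✓
C4: sp2
C5: sp2
C6: sp3 ✓
C7: sp3 ✓
C8: sp3 ✓
C9: sp
6 carbons are sp3.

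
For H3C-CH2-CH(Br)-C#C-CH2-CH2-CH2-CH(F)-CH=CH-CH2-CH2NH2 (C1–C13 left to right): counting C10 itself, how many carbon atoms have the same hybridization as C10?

C10 is sp2 (one π bond).
C1: sp3
C2: sp3
C3: sp3
C4: sp
C5: sp
C6: sp3
C7: sp3
C8: sp3
C9: sp3
C10: sp2 ✓
C11: sp2 ✓
C12: sp3
C13: sp3
2 carbons are sp2.

2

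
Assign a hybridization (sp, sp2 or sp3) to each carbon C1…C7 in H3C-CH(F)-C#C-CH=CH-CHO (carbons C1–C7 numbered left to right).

C1 — 4 σ bonds. Steric number 4, so sp3.
C2 carries 4 σ bonds, giving a steric number of 4, so it is sp3.
C3 carries 2 σ bonds, plus two π bonds, giving a steric number of 2, so it is sp.
C4: 2 σ bonds, plus two π bonds — 2 electron domains, sp.
C5 carries 3 σ bonds, plus one π bond, giving a steric number of 3, so it is sp2.
C6 has 3 σ bonds, plus one π bond: steric number 3 → sp2.
C7: 3 σ bonds, plus one π bond; 3 regions of electron density → sp2.

C1 sp3, C2 sp3, C3 sp, C4 sp, C5 sp2, C6 sp2, C7 sp2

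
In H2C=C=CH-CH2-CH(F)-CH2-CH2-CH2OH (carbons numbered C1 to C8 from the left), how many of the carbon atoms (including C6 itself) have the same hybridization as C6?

5

C6 is sp3 (only σ bonds).
C1: sp2
C2: sp
C3: sp2
C4: sp3 ✓
C5: sp3 ✓
C6: sp3 ✓
C7: sp3 ✓
C8: sp3 ✓
5 carbons are sp3.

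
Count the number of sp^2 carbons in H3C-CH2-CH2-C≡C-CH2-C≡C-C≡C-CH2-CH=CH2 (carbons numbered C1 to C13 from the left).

C1: sp3
C2: sp3
C3: sp3
C4: sp
C5: sp
C6: sp3
C7: sp
C8: sp
C9: sp
C10: sp
C11: sp3
C12: sp2 ✓
C13: sp2 ✓
C12, C13 → 2 sp2 carbons.

2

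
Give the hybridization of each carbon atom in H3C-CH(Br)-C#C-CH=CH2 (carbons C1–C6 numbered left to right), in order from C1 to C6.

C1 sp3, C2 sp3, C3 sp, C4 sp, C5 sp2, C6 sp2

C1 carries 4 σ bonds, giving a steric number of 4, so it is sp3.
C2: 4 σ bonds; 4 regions of electron density → sp3.
C3 carries 2 σ bonds, plus two π bonds, giving a steric number of 2, so it is sp.
C4 is sp: 2 σ bonds, plus two π bonds, 2 electron-density regions.
C5: 3 σ bonds, plus one π bond — 3 electron domains, sp2.
C6 is sp2: 3 σ bonds, plus one π bond, 3 electron-density regions.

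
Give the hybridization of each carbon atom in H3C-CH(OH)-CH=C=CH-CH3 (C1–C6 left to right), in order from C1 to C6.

C1 — 4 σ bonds. Steric number 4, so sp3.
C2 is sp3: 4 σ bonds, 4 electron-density regions.
C3 has 3 σ bonds, plus one π bond: steric number 3 → sp2.
C4: 2 σ bonds, plus two π bonds — 2 electron domains, sp.
C5: 3 σ bonds, plus one π bond; 3 regions of electron density → sp2.
C6 (4 σ bonds) has steric number 4: sp3.

C1 sp3, C2 sp3, C3 sp2, C4 sp, C5 sp2, C6 sp3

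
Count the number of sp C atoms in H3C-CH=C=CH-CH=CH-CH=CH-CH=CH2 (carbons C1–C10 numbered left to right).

C1: sp3
C2: sp2
C3: sp ✓
C4: sp2
C5: sp2
C6: sp2
C7: sp2
C8: sp2
C9: sp2
C10: sp2
C3 → 1 sp carbon.

1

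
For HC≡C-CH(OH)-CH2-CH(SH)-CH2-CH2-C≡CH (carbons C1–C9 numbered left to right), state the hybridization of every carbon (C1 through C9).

C1 (2 σ bonds, plus two π bonds) has steric number 2: sp.
C2 is sp: 2 σ bonds, plus two π bonds, 2 electron-density regions.
C3 (4 σ bonds) has steric number 4: sp3.
C4 has 4 σ bonds: steric number 4 → sp3.
C5 (4 σ bonds) has steric number 4: sp3.
C6 is sp3: 4 σ bonds, 4 electron-density regions.
C7 — 4 σ bonds. Steric number 4, so sp3.
C8: 2 σ bonds, plus two π bonds; 2 regions of electron density → sp.
C9 has 2 σ bonds, plus two π bonds: steric number 2 → sp.

C1 sp, C2 sp, C3 sp3, C4 sp3, C5 sp3, C6 sp3, C7 sp3, C8 sp, C9 sp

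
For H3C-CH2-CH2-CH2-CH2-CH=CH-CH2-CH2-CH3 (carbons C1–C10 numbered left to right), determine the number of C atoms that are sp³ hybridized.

C1: sp3 ✓
C2: sp3 ✓
C3: sp3 ✓
C4: sp3 ✓
C5: sp3 ✓
C6: sp2
C7: sp2
C8: sp3 ✓
C9: sp3 ✓
C10: sp3 ✓
C1, C2, C3, C4, C5, C8, C9, C10 → 8 sp3 carbons.

8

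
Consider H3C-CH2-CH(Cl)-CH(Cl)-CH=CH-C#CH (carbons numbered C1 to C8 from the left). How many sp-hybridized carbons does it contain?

2

C1: sp3
C2: sp3
C3: sp3
C4: sp3
C5: sp2
C6: sp2
C7: sp ✓
C8: sp ✓
C7, C8 → 2 sp carbons.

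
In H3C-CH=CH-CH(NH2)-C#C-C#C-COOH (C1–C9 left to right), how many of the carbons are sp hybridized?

C1: sp3
C2: sp2
C3: sp2
C4: sp3
C5: sp ✓
C6: sp ✓
C7: sp ✓
C8: sp ✓
C9: sp2
C5, C6, C7, C8 → 4 sp carbons.

4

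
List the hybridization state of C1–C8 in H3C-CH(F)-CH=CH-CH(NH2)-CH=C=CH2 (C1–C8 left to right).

C1 sp3, C2 sp3, C3 sp2, C4 sp2, C5 sp3, C6 sp2, C7 sp, C8 sp2

C1 is sp3: 4 σ bonds, 4 electron-density regions.
C2 is sp3: 4 σ bonds, 4 electron-density regions.
C3 has 3 σ bonds, plus one π bond: steric number 3 → sp2.
C4 is sp2: 3 σ bonds, plus one π bond, 3 electron-density regions.
C5: 4 σ bonds; 4 regions of electron density → sp3.
C6 — 3 σ bonds, plus one π bond. Steric number 3, so sp2.
C7 has 2 σ bonds, plus two π bonds: steric number 2 → sp.
C8 has 3 σ bonds, plus one π bond: steric number 3 → sp2.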